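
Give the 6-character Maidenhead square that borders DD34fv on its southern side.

DD34fu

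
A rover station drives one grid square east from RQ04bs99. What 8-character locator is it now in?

Longitude extended square 9; +1 → 10, wraps to 0, carry into subsquare.
Longitude subsquare b = 1; +1 → 2 = c.
The latitude characters are unchanged.

RQ04cs09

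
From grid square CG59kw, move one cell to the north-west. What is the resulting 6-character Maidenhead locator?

CG59jx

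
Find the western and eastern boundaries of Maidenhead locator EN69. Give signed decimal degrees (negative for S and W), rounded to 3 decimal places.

-88.000, -86.000

Field E=4, N=13: +4·20° lon, +13·10° lat → SW at lon -100°, lat 40°.
Square 6, 9: +6·2° lon, +9·1° lat → SW at lon -88°, lat 49°.
Cell spans 2° lon × 1° lat.
west -88.000, east -86.000.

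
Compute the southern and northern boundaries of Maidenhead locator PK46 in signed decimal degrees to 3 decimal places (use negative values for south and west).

16.000, 17.000

Field P=15, K=10: +15·20° lon, +10·10° lat → SW at lon 120°, lat 10°.
Square 4, 6: +4·2° lon, +6·1° lat → SW at lon 128°, lat 16°.
Cell spans 2° lon × 1° lat.
south 16.000, north 17.000.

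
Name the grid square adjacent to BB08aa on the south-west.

AB97xx

Longitude subsquare a = 0; −1 → -1, wraps to 23 = x, carry into square.
Longitude square 0; −1 → -1, wraps to 9, carry into field.
Longitude field B = 1; −1 → 0 = A.
Latitude subsquare a = 0; −1 → -1, wraps to 23 = x, carry into square.
Latitude square 8; −1 → 7.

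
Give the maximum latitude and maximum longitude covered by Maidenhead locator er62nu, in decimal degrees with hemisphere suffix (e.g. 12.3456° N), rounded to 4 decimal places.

82.8750° N, 86.8333° W

Field E=4, R=17: +4·20° lon, +17·10° lat → SW at lon -100°, lat 80°.
Square 6, 2: +6·2° lon, +2·1° lat → SW at lon -88°, lat 82°.
Subsquare n=13, u=20: +13·0.0833333° lon, +20·0.0416667° lat → SW at lon -86.9167°, lat 82.8333°.
Cell spans 0.0833333° lon × 0.0416667° lat. NE corner is SW corner plus one full cell.
latitude 82.8750° N, longitude 86.8333° W.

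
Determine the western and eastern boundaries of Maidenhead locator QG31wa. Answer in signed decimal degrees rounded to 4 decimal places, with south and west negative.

Field Q=16, G=6: +16·20° lon, +6·10° lat → SW at lon 140°, lat -30°.
Square 3, 1: +3·2° lon, +1·1° lat → SW at lon 146°, lat -29°.
Subsquare w=22, a=0: +22·0.0833333° lon, +0·0.0416667° lat → SW at lon 147.833°, lat -29°.
Cell spans 0.0833333° lon × 0.0416667° lat.
west 147.8333, east 147.9167.

147.8333, 147.9167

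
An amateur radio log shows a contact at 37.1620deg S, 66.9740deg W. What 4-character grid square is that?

Offset from 180°W / 90°S: lon 113.03°, lat 52.84°.
Field (20°×10°, letters A–R): lon ⌊113.03/20⌋ = 5 → F; lat ⌊52.84/10⌋ = 5 → F.
Square (2°×1°, digits 0–9): lon ⌊13.03/2⌋ = 6; lat ⌊2.84/1⌋ = 2.

FF62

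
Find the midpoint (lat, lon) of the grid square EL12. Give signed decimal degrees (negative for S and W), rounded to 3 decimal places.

22.500, -97.000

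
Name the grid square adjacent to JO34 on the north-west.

JO25

Longitude square 3; −1 → 2.
Latitude square 4; +1 → 5.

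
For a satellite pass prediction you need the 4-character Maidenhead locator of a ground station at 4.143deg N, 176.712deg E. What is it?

Add 180° to longitude and 90° to latitude: 356.71, 94.14.
Field (20°×10°, letters A–R): lon ⌊356.71/20⌋ = 17 → R; lat ⌊94.14/10⌋ = 9 → J.
Square (2°×1°, digits 0–9): lon ⌊16.71/2⌋ = 8; lat ⌊4.14/1⌋ = 4.

RJ84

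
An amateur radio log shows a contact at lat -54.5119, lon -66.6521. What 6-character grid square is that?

FD65ql

Add 180° to longitude and 90° to latitude: 113.3479, 35.4881.
Field: 113.3479/20 → 5 → F, 35.4881/10 → 3 → D; chars FD.
Square: 13.3479/2 → 6, 5.4881/1 → 5; chars 65.
Subsquare: 1.3479/0.0833333 → 16 → q, 0.4881/0.0416667 → 11 → l; chars ql.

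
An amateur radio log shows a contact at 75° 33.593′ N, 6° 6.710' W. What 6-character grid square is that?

Add 180° to longitude and 90° to latitude: 173.8882, 165.5599.
Field: 173.8882/20 → 8 → I, 165.5599/10 → 16 → Q; chars IQ.
Square: 13.8882/2 → 6, 5.5599/1 → 5; chars 65.
Subsquare: 1.8882/0.0833333 → 22 → w, 0.5599/0.0416667 → 13 → n; chars wn.

IQ65wn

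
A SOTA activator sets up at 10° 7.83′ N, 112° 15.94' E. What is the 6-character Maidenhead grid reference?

Shift to the Maidenhead origin (180°W, 90°S): lon 292.2657, lat 100.1305.
Field (20°×10°, letters A–R): lon ⌊292.2657/20⌋ = 14 → O; lat ⌊100.1305/10⌋ = 10 → K.
Square (2°×1°, digits 0–9): lon ⌊12.2657/2⌋ = 6; lat ⌊0.1305/1⌋ = 0.
Subsquare (5′×2.5′, letters a–x): lon ⌊0.2657/0.0833333⌋ = 3 → d; lat ⌊0.1305/0.0416667⌋ = 3 → d.

OK60dd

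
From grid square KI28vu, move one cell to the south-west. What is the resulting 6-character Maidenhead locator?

KI28ut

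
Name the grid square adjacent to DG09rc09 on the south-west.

Longitude extended square 0; −1 → -1, wraps to 9, carry into subsquare.
Longitude subsquare r = 17; −1 → 16 = q.
Latitude extended square 9; −1 → 8.

DG09qc98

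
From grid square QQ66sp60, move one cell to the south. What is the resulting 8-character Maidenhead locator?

QQ66so69

Latitude extended square 0; −1 → -1, wraps to 9, carry into subsquare.
Latitude subsquare p = 15; −1 → 14 = o.
The longitude characters are unchanged.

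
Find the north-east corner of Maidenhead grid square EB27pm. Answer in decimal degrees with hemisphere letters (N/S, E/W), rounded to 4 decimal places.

Field E=4, B=1: +4·20° lon, +1·10° lat → SW at lon -100°, lat -80°.
Square 2, 7: +2·2° lon, +7·1° lat → SW at lon -96°, lat -73°.
Subsquare p=15, m=12: +15·0.0833333° lon, +12·0.0416667° lat → SW at lon -94.75°, lat -72.5°.
Cell spans 0.0833333° lon × 0.0416667° lat. NE corner is SW corner plus one full cell.
latitude 72.4583° S, longitude 94.6667° W.

72.4583° S, 94.6667° W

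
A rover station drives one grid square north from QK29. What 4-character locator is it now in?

QL20

Latitude square 9; +1 → 10, wraps to 0, carry into field.
Latitude field K = 10; +1 → 11 = L.
The longitude characters are unchanged.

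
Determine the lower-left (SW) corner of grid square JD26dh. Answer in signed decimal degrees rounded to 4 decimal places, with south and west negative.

Field J=9, D=3: +9·20° lon, +3·10° lat → SW at lon 0°, lat -60°.
Square 2, 6: +2·2° lon, +6·1° lat → SW at lon 4°, lat -54°.
Subsquare d=3, h=7: +3·0.0833333° lon, +7·0.0416667° lat → SW at lon 4.25°, lat -53.7083°.
latitude -53.7083, longitude 4.2500.

-53.7083, 4.2500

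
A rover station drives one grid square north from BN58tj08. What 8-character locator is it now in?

Latitude extended square 8; +1 → 9.
The longitude characters are unchanged.

BN58tj09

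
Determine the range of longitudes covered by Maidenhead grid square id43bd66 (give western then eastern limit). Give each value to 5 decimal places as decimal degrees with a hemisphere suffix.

11.86667° W, 11.85833° W

Field I=8, D=3: +8·20° lon, +3·10° lat → SW at lon -20°, lat -60°.
Square 4, 3: +4·2° lon, +3·1° lat → SW at lon -12°, lat -57°.
Subsquare b=1, d=3: +1·0.0833333° lon, +3·0.0416667° lat → SW at lon -11.9167°, lat -56.875°.
Extended square 6, 6: +6·0.00833333° lon, +6·0.00416667° lat → SW at lon -11.8667°, lat -56.85°.
Cell spans 0.00833333° lon × 0.00416667° lat.
west 11.86667° W, east 11.85833° W.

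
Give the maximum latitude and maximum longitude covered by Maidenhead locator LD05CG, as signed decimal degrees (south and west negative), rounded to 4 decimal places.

Field L=11, D=3: +11·20° lon, +3·10° lat → SW at lon 40°, lat -60°.
Square 0, 5: +0·2° lon, +5·1° lat → SW at lon 40°, lat -55°.
Subsquare c=2, g=6: +2·0.0833333° lon, +6·0.0416667° lat → SW at lon 40.1667°, lat -54.75°.
Cell spans 0.0833333° lon × 0.0416667° lat. NE corner is SW corner plus one full cell.
latitude -54.7083, longitude 40.2500.

-54.7083, 40.2500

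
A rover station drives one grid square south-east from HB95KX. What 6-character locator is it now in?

Longitude subsquare k = 10; +1 → 11 = l.
Latitude subsquare x = 23; −1 → 22 = w.

HB95lw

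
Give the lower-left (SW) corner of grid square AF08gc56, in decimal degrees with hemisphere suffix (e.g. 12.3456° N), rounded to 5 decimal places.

Field A=0, F=5: +0·20° lon, +5·10° lat → SW at lon -180°, lat -40°.
Square 0, 8: +0·2° lon, +8·1° lat → SW at lon -180°, lat -32°.
Subsquare g=6, c=2: +6·0.0833333° lon, +2·0.0416667° lat → SW at lon -179.5°, lat -31.9167°.
Extended square 5, 6: +5·0.00833333° lon, +6·0.00416667° lat → SW at lon -179.458°, lat -31.8917°.
latitude 31.89167° S, longitude 179.45833° W.

31.89167° S, 179.45833° W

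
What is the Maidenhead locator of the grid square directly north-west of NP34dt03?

Longitude extended square 0; −1 → -1, wraps to 9, carry into subsquare.
Longitude subsquare d = 3; −1 → 2 = c.
Latitude extended square 3; +1 → 4.

NP34ct94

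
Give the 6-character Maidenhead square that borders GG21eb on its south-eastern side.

GG21fa

Longitude subsquare e = 4; +1 → 5 = f.
Latitude subsquare b = 1; −1 → 0 = a.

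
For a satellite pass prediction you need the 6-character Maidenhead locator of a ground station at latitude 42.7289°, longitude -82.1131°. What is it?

Offset from 180°W / 90°S: lon 97.8869°, lat 132.7289°.
Field: lon ⌊97.8869/20⌋ = 4 → E; lat ⌊132.7289/10⌋ = 13 → N.
Square: lon ⌊17.8869/2⌋ = 8; lat ⌊2.7289/1⌋ = 2.
Subsquare: lon ⌊1.8869/0.0833333⌋ = 22 → w; lat ⌊0.7289/0.0416667⌋ = 17 → r.

EN82wr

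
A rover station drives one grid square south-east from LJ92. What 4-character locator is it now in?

MJ01

Longitude square 9; +1 → 10, wraps to 0, carry into field.
Longitude field L = 11; +1 → 12 = M.
Latitude square 2; −1 → 1.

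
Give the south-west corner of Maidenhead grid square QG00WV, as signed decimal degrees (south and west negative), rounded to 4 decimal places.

Field Q=16, G=6: +16·20° lon, +6·10° lat → SW at lon 140°, lat -30°.
Square 0, 0: +0·2° lon, +0·1° lat → SW at lon 140°, lat -30°.
Subsquare w=22, v=21: +22·0.0833333° lon, +21·0.0416667° lat → SW at lon 141.833°, lat -29.125°.
latitude -29.1250, longitude 141.8333.

-29.1250, 141.8333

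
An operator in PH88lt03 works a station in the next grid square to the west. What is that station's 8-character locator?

PH88kt93

Longitude extended square 0; −1 → -1, wraps to 9, carry into subsquare.
Longitude subsquare l = 11; −1 → 10 = k.
The latitude characters are unchanged.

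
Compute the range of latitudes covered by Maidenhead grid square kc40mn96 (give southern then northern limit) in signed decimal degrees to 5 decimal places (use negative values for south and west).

-69.43333, -69.42917

Field K=10, C=2: +10·20° lon, +2·10° lat → SW at lon 20°, lat -70°.
Square 4, 0: +4·2° lon, +0·1° lat → SW at lon 28°, lat -70°.
Subsquare m=12, n=13: +12·0.0833333° lon, +13·0.0416667° lat → SW at lon 29°, lat -69.4583°.
Extended square 9, 6: +9·0.00833333° lon, +6·0.00416667° lat → SW at lon 29.075°, lat -69.4333°.
Cell spans 0.00833333° lon × 0.00416667° lat.
south -69.43333, north -69.42917.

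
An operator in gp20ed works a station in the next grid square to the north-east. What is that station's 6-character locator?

GP20fe

Longitude subsquare e = 4; +1 → 5 = f.
Latitude subsquare d = 3; +1 → 4 = e.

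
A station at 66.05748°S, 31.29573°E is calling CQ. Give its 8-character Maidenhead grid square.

Offset from 180°W / 90°S: lon 211.29573°, lat 23.94252°.
Field: 211.29573/20 → 10 → K, 23.94252/10 → 2 → C; chars KC.
Square: 11.29573/2 → 5, 3.94252/1 → 3; chars 53.
Subsquare: 1.29573/0.0833333 → 15 → p, 0.94252/0.0416667 → 22 → w; chars pw.
Extended square: 0.04573/0.00833333 → 5, 0.02585/0.00416667 → 6; chars 56.

KC53pw56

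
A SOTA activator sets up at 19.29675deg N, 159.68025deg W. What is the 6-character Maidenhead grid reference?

BK09dh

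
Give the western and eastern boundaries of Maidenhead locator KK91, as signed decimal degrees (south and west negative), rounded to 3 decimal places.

Field K=10, K=10: +10·20° lon, +10·10° lat → SW at lon 20°, lat 10°.
Square 9, 1: +9·2° lon, +1·1° lat → SW at lon 38°, lat 11°.
Cell spans 2° lon × 1° lat.
west 38.000, east 40.000.

38.000, 40.000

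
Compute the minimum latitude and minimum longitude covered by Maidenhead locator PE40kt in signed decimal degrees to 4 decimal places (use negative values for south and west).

Field P=15, E=4: +15·20° lon, +4·10° lat → SW at lon 120°, lat -50°.
Square 4, 0: +4·2° lon, +0·1° lat → SW at lon 128°, lat -50°.
Subsquare k=10, t=19: +10·0.0833333° lon, +19·0.0416667° lat → SW at lon 128.833°, lat -49.2083°.
latitude -49.2083, longitude 128.8333.

-49.2083, 128.8333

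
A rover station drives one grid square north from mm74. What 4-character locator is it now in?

Latitude square 4; +1 → 5.
The longitude characters are unchanged.

MM75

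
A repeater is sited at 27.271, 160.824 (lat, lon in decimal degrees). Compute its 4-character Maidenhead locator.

RL07

Offset from 180°W / 90°S: lon 340.82°, lat 117.27°.
Field (20°×10°, letters A–R): lon ⌊340.82/20⌋ = 17 → R; lat ⌊117.27/10⌋ = 11 → L.
Square (2°×1°, digits 0–9): lon ⌊0.82/2⌋ = 0; lat ⌊7.27/1⌋ = 7.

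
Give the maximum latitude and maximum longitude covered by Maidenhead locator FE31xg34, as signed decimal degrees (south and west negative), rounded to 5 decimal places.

-48.72917, -72.05000

Field F=5, E=4: +5·20° lon, +4·10° lat → SW at lon -80°, lat -50°.
Square 3, 1: +3·2° lon, +1·1° lat → SW at lon -74°, lat -49°.
Subsquare x=23, g=6: +23·0.0833333° lon, +6·0.0416667° lat → SW at lon -72.0833°, lat -48.75°.
Extended square 3, 4: +3·0.00833333° lon, +4·0.00416667° lat → SW at lon -72.0583°, lat -48.7333°.
Cell spans 0.00833333° lon × 0.00416667° lat. NE corner is SW corner plus one full cell.
latitude -48.72917, longitude -72.05000.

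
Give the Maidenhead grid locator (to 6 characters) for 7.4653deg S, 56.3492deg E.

LI82em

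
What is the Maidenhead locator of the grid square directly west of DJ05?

CJ95

Longitude square 0; −1 → -1, wraps to 9, carry into field.
Longitude field D = 3; −1 → 2 = C.
The latitude characters are unchanged.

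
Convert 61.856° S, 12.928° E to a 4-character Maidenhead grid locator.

JC68

Offset from 180°W / 90°S: lon 192.93°, lat 28.14°.
Field (20°×10°, letters A–R): lon ⌊192.93/20⌋ = 9 → J; lat ⌊28.14/10⌋ = 2 → C.
Square (2°×1°, digits 0–9): lon ⌊12.93/2⌋ = 6; lat ⌊8.14/1⌋ = 8.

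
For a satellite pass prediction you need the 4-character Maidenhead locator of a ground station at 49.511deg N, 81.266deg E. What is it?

Shift to the Maidenhead origin (180°W, 90°S): lon 261.27, lat 139.51.
Field: 261.27/20 → 13 → N, 139.51/10 → 13 → N; chars NN.
Square: 1.27/2 → 0, 9.51/1 → 9; chars 09.

NN09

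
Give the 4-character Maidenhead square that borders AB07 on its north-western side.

RB98

Longitude square 0; −1 → -1, wraps to 9, carry into field.
Longitude field A = 0; −1 → -1, wraps to 17 = R, wrapping around the antimeridian.
Latitude square 7; +1 → 8.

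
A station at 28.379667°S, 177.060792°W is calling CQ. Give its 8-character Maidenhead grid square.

Shift to the Maidenhead origin (180°W, 90°S): lon 2.93921, lat 61.62033.
Field: 2.93921/20 → 0 → A, 61.62033/10 → 6 → G; chars AG.
Square: 2.93921/2 → 1, 1.62033/1 → 1; chars 11.
Subsquare: 0.93921/0.0833333 → 11 → l, 0.62033/0.0416667 → 14 → o; chars lo.
Extended square: 0.02254/0.00833333 → 2, 0.03700/0.00416667 → 8; chars 28.

AG11lo28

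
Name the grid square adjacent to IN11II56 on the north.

IN11ii57

Latitude extended square 6; +1 → 7.
The longitude characters are unchanged.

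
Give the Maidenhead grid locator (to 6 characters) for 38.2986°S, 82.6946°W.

EF81pq

Offset from 180°W / 90°S: lon 97.3054°, lat 51.7014°.
Field (20°×10°, letters A–R): lon ⌊97.3054/20⌋ = 4 → E; lat ⌊51.7014/10⌋ = 5 → F.
Square (2°×1°, digits 0–9): lon ⌊17.3054/2⌋ = 8; lat ⌊1.7014/1⌋ = 1.
Subsquare (5′×2.5′, letters a–x): lon ⌊1.3054/0.0833333⌋ = 15 → p; lat ⌊0.7014/0.0416667⌋ = 16 → q.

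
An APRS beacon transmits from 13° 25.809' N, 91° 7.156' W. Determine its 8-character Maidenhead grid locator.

EK43kk53

Offset from 180°W / 90°S: lon 88.88073°, lat 103.43015°.
Field: lon ⌊88.88073/20⌋ = 4 → E; lat ⌊103.43015/10⌋ = 10 → K.
Square: lon ⌊8.88073/2⌋ = 4; lat ⌊3.43015/1⌋ = 3.
Subsquare: lon ⌊0.88073/0.0833333⌋ = 10 → k; lat ⌊0.43015/0.0416667⌋ = 10 → k.
Extended square: lon ⌊0.04740/0.00833333⌋ = 5; lat ⌊0.01348/0.00416667⌋ = 3.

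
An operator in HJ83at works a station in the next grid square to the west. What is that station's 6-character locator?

Longitude subsquare a = 0; −1 → -1, wraps to 23 = x, carry into square.
Longitude square 8; −1 → 7.
The latitude characters are unchanged.

HJ73xt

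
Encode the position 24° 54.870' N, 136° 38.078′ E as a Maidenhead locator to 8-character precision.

PL84hv69

Shift to the Maidenhead origin (180°W, 90°S): lon 316.63463, lat 114.91450.
Field: 316.63463/20 → 15 → P, 114.91450/10 → 11 → L; chars PL.
Square: 16.63463/2 → 8, 4.91450/1 → 4; chars 84.
Subsquare: 0.63463/0.0833333 → 7 → h, 0.91450/0.0416667 → 21 → v; chars hv.
Extended square: 0.05130/0.00833333 → 6, 0.03950/0.00416667 → 9; chars 69.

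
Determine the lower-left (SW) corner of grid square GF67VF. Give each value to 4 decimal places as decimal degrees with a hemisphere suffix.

Field G=6, F=5: +6·20° lon, +5·10° lat → SW at lon -60°, lat -40°.
Square 6, 7: +6·2° lon, +7·1° lat → SW at lon -48°, lat -33°.
Subsquare v=21, f=5: +21·0.0833333° lon, +5·0.0416667° lat → SW at lon -46.25°, lat -32.7917°.
latitude 32.7917° S, longitude 46.2500° W.

32.7917° S, 46.2500° W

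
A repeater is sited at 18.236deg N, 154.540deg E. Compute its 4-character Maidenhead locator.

QK78

Add 180° to longitude and 90° to latitude: 334.54, 108.24.
Field (20°×10°, letters A–R): lon ⌊334.54/20⌋ = 16 → Q; lat ⌊108.24/10⌋ = 10 → K.
Square (2°×1°, digits 0–9): lon ⌊14.54/2⌋ = 7; lat ⌊8.24/1⌋ = 8.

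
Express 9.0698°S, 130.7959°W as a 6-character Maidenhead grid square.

Add 180° to longitude and 90° to latitude: 49.2041, 80.9302.
Field (20°×10°, letters A–R): lon ⌊49.2041/20⌋ = 2 → C; lat ⌊80.9302/10⌋ = 8 → I.
Square (2°×1°, digits 0–9): lon ⌊9.2041/2⌋ = 4; lat ⌊0.9302/1⌋ = 0.
Subsquare (5′×2.5′, letters a–x): lon ⌊1.2041/0.0833333⌋ = 14 → o; lat ⌊0.9302/0.0416667⌋ = 22 → w.

CI40ow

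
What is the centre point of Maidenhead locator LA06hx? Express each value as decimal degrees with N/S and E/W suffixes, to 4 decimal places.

Field L=11, A=0: +11·20° lon, +0·10° lat → SW at lon 40°, lat -90°.
Square 0, 6: +0·2° lon, +6·1° lat → SW at lon 40°, lat -84°.
Subsquare h=7, x=23: +7·0.0833333° lon, +23·0.0416667° lat → SW at lon 40.5833°, lat -83.0417°.
Cell spans 0.0833333° lon × 0.0416667° lat. Centre is SW corner plus half of each.
latitude 83.0208° S, longitude 40.6250° E.

83.0208° S, 40.6250° E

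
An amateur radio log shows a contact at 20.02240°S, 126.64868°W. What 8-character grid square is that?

Shift to the Maidenhead origin (180°W, 90°S): lon 53.35132, lat 69.97760.
Field: lon ⌊53.35132/20⌋ = 2 → C; lat ⌊69.97760/10⌋ = 6 → G.
Square: lon ⌊13.35132/2⌋ = 6; lat ⌊9.97760/1⌋ = 9.
Subsquare: lon ⌊1.35132/0.0833333⌋ = 16 → q; lat ⌊0.97760/0.0416667⌋ = 23 → x.
Extended square: lon ⌊0.01799/0.00833333⌋ = 2; lat ⌊0.01927/0.00416667⌋ = 4.

CG69qx24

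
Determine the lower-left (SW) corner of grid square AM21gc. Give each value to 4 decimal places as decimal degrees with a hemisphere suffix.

31.0833° N, 175.5000° W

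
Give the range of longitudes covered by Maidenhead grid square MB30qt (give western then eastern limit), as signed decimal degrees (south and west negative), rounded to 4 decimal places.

Field M=12, B=1: +12·20° lon, +1·10° lat → SW at lon 60°, lat -80°.
Square 3, 0: +3·2° lon, +0·1° lat → SW at lon 66°, lat -80°.
Subsquare q=16, t=19: +16·0.0833333° lon, +19·0.0416667° lat → SW at lon 67.3333°, lat -79.2083°.
Cell spans 0.0833333° lon × 0.0416667° lat.
west 67.3333, east 67.4167.

67.3333, 67.4167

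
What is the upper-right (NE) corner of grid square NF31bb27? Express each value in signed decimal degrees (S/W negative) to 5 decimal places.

-38.92500, 86.10833

Field N=13, F=5: +13·20° lon, +5·10° lat → SW at lon 80°, lat -40°.
Square 3, 1: +3·2° lon, +1·1° lat → SW at lon 86°, lat -39°.
Subsquare b=1, b=1: +1·0.0833333° lon, +1·0.0416667° lat → SW at lon 86.0833°, lat -38.9583°.
Extended square 2, 7: +2·0.00833333° lon, +7·0.00416667° lat → SW at lon 86.1°, lat -38.9292°.
Cell spans 0.00833333° lon × 0.00416667° lat. NE corner is SW corner plus one full cell.
latitude -38.92500, longitude 86.10833.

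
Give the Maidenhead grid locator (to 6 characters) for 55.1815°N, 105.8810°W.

DO75be

Add 180° to longitude and 90° to latitude: 74.1190, 145.1815.
Field: 74.1190/20 → 3 → D, 145.1815/10 → 14 → O; chars DO.
Square: 14.1190/2 → 7, 5.1815/1 → 5; chars 75.
Subsquare: 0.1190/0.0833333 → 1 → b, 0.1815/0.0416667 → 4 → e; chars be.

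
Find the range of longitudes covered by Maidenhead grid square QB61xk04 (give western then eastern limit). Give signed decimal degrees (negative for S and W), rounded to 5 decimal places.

Field Q=16, B=1: +16·20° lon, +1·10° lat → SW at lon 140°, lat -80°.
Square 6, 1: +6·2° lon, +1·1° lat → SW at lon 152°, lat -79°.
Subsquare x=23, k=10: +23·0.0833333° lon, +10·0.0416667° lat → SW at lon 153.917°, lat -78.5833°.
Extended square 0, 4: +0·0.00833333° lon, +4·0.00416667° lat → SW at lon 153.917°, lat -78.5667°.
Cell spans 0.00833333° lon × 0.00416667° lat.
west 153.91667, east 153.92500.

153.91667, 153.92500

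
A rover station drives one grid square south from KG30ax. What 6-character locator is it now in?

KG30aw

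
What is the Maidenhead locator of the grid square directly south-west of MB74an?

MB64xm

Longitude subsquare a = 0; −1 → -1, wraps to 23 = x, carry into square.
Longitude square 7; −1 → 6.
Latitude subsquare n = 13; −1 → 12 = m.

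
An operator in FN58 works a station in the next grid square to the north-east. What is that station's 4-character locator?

Longitude square 5; +1 → 6.
Latitude square 8; +1 → 9.

FN69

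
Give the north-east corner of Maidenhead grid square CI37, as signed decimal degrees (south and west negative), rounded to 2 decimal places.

-2.00, -132.00

Field C=2, I=8: +2·20° lon, +8·10° lat → SW at lon -140°, lat -10°.
Square 3, 7: +3·2° lon, +7·1° lat → SW at lon -134°, lat -3°.
Cell spans 2° lon × 1° lat. NE corner is SW corner plus one full cell.
latitude -2.00, longitude -132.00.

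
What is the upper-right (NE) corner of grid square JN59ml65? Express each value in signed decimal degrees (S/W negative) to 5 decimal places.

49.48333, 11.05833

Field J=9, N=13: +9·20° lon, +13·10° lat → SW at lon 0°, lat 40°.
Square 5, 9: +5·2° lon, +9·1° lat → SW at lon 10°, lat 49°.
Subsquare m=12, l=11: +12·0.0833333° lon, +11·0.0416667° lat → SW at lon 11°, lat 49.4583°.
Extended square 6, 5: +6·0.00833333° lon, +5·0.00416667° lat → SW at lon 11.05°, lat 49.4792°.
Cell spans 0.00833333° lon × 0.00416667° lat. NE corner is SW corner plus one full cell.
latitude 49.48333, longitude 11.05833.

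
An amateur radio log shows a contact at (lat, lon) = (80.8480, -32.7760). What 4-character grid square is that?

HR30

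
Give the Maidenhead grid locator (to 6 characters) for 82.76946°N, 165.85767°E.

Offset from 180°W / 90°S: lon 345.8577°, lat 172.7695°.
Field: 345.8577/20 → 17 → R, 172.7695/10 → 17 → R; chars RR.
Square: 5.8577/2 → 2, 2.7695/1 → 2; chars 22.
Subsquare: 1.8577/0.0833333 → 22 → w, 0.7695/0.0416667 → 18 → s; chars ws.

RR22ws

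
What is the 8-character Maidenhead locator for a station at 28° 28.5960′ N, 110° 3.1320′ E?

OL58al64

Add 180° to longitude and 90° to latitude: 290.05220, 118.47660.
Field (20°×10°, letters A–R): lon ⌊290.05220/20⌋ = 14 → O; lat ⌊118.47660/10⌋ = 11 → L.
Square (2°×1°, digits 0–9): lon ⌊10.05220/2⌋ = 5; lat ⌊8.47660/1⌋ = 8.
Subsquare (5′×2.5′, letters a–x): lon ⌊0.05220/0.0833333⌋ = 0 → a; lat ⌊0.47660/0.0416667⌋ = 11 → l.
Extended square (30″×15″, digits 0–9): lon ⌊0.05220/0.00833333⌋ = 6; lat ⌊0.01827/0.00416667⌋ = 4.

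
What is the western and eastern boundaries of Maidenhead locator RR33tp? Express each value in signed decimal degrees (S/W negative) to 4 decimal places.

Field R=17, R=17: +17·20° lon, +17·10° lat → SW at lon 160°, lat 80°.
Square 3, 3: +3·2° lon, +3·1° lat → SW at lon 166°, lat 83°.
Subsquare t=19, p=15: +19·0.0833333° lon, +15·0.0416667° lat → SW at lon 167.583°, lat 83.625°.
Cell spans 0.0833333° lon × 0.0416667° lat.
west 167.5833, east 167.6667.

167.5833, 167.6667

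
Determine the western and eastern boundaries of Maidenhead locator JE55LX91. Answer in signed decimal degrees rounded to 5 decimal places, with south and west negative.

Field J=9, E=4: +9·20° lon, +4·10° lat → SW at lon 0°, lat -50°.
Square 5, 5: +5·2° lon, +5·1° lat → SW at lon 10°, lat -45°.
Subsquare l=11, x=23: +11·0.0833333° lon, +23·0.0416667° lat → SW at lon 10.9167°, lat -44.0417°.
Extended square 9, 1: +9·0.00833333° lon, +1·0.00416667° lat → SW at lon 10.9917°, lat -44.0375°.
Cell spans 0.00833333° lon × 0.00416667° lat.
west 10.99167, east 11.00000.

10.99167, 11.00000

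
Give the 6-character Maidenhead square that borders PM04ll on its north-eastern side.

Longitude subsquare l = 11; +1 → 12 = m.
Latitude subsquare l = 11; +1 → 12 = m.

PM04mm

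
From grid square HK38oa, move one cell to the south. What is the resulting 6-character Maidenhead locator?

HK37ox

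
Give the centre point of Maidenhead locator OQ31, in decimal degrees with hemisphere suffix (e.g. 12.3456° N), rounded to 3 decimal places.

Field O=14, Q=16: +14·20° lon, +16·10° lat → SW at lon 100°, lat 70°.
Square 3, 1: +3·2° lon, +1·1° lat → SW at lon 106°, lat 71°.
Cell spans 2° lon × 1° lat. Centre is SW corner plus half of each.
latitude 71.500° N, longitude 107.000° E.

71.500° N, 107.000° E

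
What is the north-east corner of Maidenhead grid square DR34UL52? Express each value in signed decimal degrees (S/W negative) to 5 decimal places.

Field D=3, R=17: +3·20° lon, +17·10° lat → SW at lon -120°, lat 80°.
Square 3, 4: +3·2° lon, +4·1° lat → SW at lon -114°, lat 84°.
Subsquare u=20, l=11: +20·0.0833333° lon, +11·0.0416667° lat → SW at lon -112.333°, lat 84.4583°.
Extended square 5, 2: +5·0.00833333° lon, +2·0.00416667° lat → SW at lon -112.292°, lat 84.4667°.
Cell spans 0.00833333° lon × 0.00416667° lat. NE corner is SW corner plus one full cell.
latitude 84.47083, longitude -112.28333.

84.47083, -112.28333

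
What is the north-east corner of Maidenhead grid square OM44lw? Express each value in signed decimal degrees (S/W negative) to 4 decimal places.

Field O=14, M=12: +14·20° lon, +12·10° lat → SW at lon 100°, lat 30°.
Square 4, 4: +4·2° lon, +4·1° lat → SW at lon 108°, lat 34°.
Subsquare l=11, w=22: +11·0.0833333° lon, +22·0.0416667° lat → SW at lon 108.917°, lat 34.9167°.
Cell spans 0.0833333° lon × 0.0416667° lat. NE corner is SW corner plus one full cell.
latitude 34.9583, longitude 109.0000.

34.9583, 109.0000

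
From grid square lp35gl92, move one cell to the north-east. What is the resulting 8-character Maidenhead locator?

LP35hl03

Longitude extended square 9; +1 → 10, wraps to 0, carry into subsquare.
Longitude subsquare g = 6; +1 → 7 = h.
Latitude extended square 2; +1 → 3.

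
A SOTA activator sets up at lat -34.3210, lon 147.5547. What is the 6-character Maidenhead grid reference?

Add 180° to longitude and 90° to latitude: 327.5547, 55.6790.
Field: lon ⌊327.5547/20⌋ = 16 → Q; lat ⌊55.6790/10⌋ = 5 → F.
Square: lon ⌊7.5547/2⌋ = 3; lat ⌊5.6790/1⌋ = 5.
Subsquare: lon ⌊1.5547/0.0833333⌋ = 18 → s; lat ⌊0.6790/0.0416667⌋ = 16 → q.

QF35sq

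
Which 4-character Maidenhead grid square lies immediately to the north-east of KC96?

LC07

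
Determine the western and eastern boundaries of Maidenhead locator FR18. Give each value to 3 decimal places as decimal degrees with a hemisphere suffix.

78.000° W, 76.000° W

Field F=5, R=17: +5·20° lon, +17·10° lat → SW at lon -80°, lat 80°.
Square 1, 8: +1·2° lon, +8·1° lat → SW at lon -78°, lat 88°.
Cell spans 2° lon × 1° lat.
west 78.000° W, east 76.000° W.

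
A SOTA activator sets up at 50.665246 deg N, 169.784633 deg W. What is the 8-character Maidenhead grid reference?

AO50cp59

Add 180° to longitude and 90° to latitude: 10.21537, 140.66525.
Field: lon ⌊10.21537/20⌋ = 0 → A; lat ⌊140.66525/10⌋ = 14 → O.
Square: lon ⌊10.21537/2⌋ = 5; lat ⌊0.66525/1⌋ = 0.
Subsquare: lon ⌊0.21537/0.0833333⌋ = 2 → c; lat ⌊0.66525/0.0416667⌋ = 15 → p.
Extended square: lon ⌊0.04870/0.00833333⌋ = 5; lat ⌊0.04025/0.00416667⌋ = 9.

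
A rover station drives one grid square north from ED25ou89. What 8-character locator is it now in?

ED25ov80

Latitude extended square 9; +1 → 10, wraps to 0, carry into subsquare.
Latitude subsquare u = 20; +1 → 21 = v.
The longitude characters are unchanged.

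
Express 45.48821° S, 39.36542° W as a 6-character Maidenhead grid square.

HE04hm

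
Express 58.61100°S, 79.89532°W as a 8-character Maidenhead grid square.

FD01bj23

Add 180° to longitude and 90° to latitude: 100.10468, 31.38900.
Field: 100.10468/20 → 5 → F, 31.38900/10 → 3 → D; chars FD.
Square: 0.10468/2 → 0, 1.38900/1 → 1; chars 01.
Subsquare: 0.10468/0.0833333 → 1 → b, 0.38900/0.0416667 → 9 → j; chars bj.
Extended square: 0.02135/0.00833333 → 2, 0.01400/0.00416667 → 3; chars 23.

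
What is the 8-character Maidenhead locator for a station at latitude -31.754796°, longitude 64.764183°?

MF28jf18

Shift to the Maidenhead origin (180°W, 90°S): lon 244.76418, lat 58.24520.
Field: 244.76418/20 → 12 → M, 58.24520/10 → 5 → F; chars MF.
Square: 4.76418/2 → 2, 8.24520/1 → 8; chars 28.
Subsquare: 0.76418/0.0833333 → 9 → j, 0.24520/0.0416667 → 5 → f; chars jf.
Extended square: 0.01418/0.00833333 → 1, 0.03687/0.00416667 → 8; chars 18.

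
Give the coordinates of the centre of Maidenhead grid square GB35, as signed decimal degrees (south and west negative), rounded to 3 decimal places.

Field G=6, B=1: +6·20° lon, +1·10° lat → SW at lon -60°, lat -80°.
Square 3, 5: +3·2° lon, +5·1° lat → SW at lon -54°, lat -75°.
Cell spans 2° lon × 1° lat. Centre is SW corner plus half of each.
latitude -74.500, longitude -53.000.

-74.500, -53.000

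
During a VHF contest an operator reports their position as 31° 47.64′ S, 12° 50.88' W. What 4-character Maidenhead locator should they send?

Offset from 180°W / 90°S: lon 167.15°, lat 58.21°.
Field: lon ⌊167.15/20⌋ = 8 → I; lat ⌊58.21/10⌋ = 5 → F.
Square: lon ⌊7.15/2⌋ = 3; lat ⌊8.21/1⌋ = 8.

IF38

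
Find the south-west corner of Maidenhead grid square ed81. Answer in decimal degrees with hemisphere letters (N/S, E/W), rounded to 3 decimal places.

Field E=4, D=3: +4·20° lon, +3·10° lat → SW at lon -100°, lat -60°.
Square 8, 1: +8·2° lon, +1·1° lat → SW at lon -84°, lat -59°.
latitude 59.000° S, longitude 84.000° W.

59.000° S, 84.000° W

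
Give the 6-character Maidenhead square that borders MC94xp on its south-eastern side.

Longitude subsquare x = 23; +1 → 24, wraps to 0 = a, carry into square.
Longitude square 9; +1 → 10, wraps to 0, carry into field.
Longitude field M = 12; +1 → 13 = N.
Latitude subsquare p = 15; −1 → 14 = o.

NC04ao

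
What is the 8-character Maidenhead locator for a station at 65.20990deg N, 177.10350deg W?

Add 180° to longitude and 90° to latitude: 2.89650, 155.20990.
Field: 2.89650/20 → 0 → A, 155.20990/10 → 15 → P; chars AP.
Square: 2.89650/2 → 1, 5.20990/1 → 5; chars 15.
Subsquare: 0.89650/0.0833333 → 10 → k, 0.20990/0.0416667 → 5 → f; chars kf.
Extended square: 0.06317/0.00833333 → 7, 0.00157/0.00416667 → 0; chars 70.

AP15kf70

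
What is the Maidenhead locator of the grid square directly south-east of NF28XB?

NF38aa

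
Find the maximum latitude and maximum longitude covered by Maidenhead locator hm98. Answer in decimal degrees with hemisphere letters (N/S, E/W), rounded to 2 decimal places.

39.00° N, 20.00° W

Field H=7, M=12: +7·20° lon, +12·10° lat → SW at lon -40°, lat 30°.
Square 9, 8: +9·2° lon, +8·1° lat → SW at lon -22°, lat 38°.
Cell spans 2° lon × 1° lat. NE corner is SW corner plus one full cell.
latitude 39.00° N, longitude 20.00° W.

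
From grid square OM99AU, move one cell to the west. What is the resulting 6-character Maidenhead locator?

Longitude subsquare a = 0; −1 → -1, wraps to 23 = x, carry into square.
Longitude square 9; −1 → 8.
The latitude characters are unchanged.

OM89xu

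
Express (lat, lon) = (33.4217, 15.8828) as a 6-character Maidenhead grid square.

JM73wk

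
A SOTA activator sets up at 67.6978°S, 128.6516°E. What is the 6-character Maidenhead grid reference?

PC42hh

Shift to the Maidenhead origin (180°W, 90°S): lon 308.6516, lat 22.3022.
Field: lon ⌊308.6516/20⌋ = 15 → P; lat ⌊22.3022/10⌋ = 2 → C.
Square: lon ⌊8.6516/2⌋ = 4; lat ⌊2.3022/1⌋ = 2.
Subsquare: lon ⌊0.6516/0.0833333⌋ = 7 → h; lat ⌊0.3022/0.0416667⌋ = 7 → h.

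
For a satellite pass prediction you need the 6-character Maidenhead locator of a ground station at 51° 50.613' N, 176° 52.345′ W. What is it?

Shift to the Maidenhead origin (180°W, 90°S): lon 3.1276, lat 141.8435.
Field: 3.1276/20 → 0 → A, 141.8435/10 → 14 → O; chars AO.
Square: 3.1276/2 → 1, 1.8435/1 → 1; chars 11.
Subsquare: 1.1276/0.0833333 → 13 → n, 0.8435/0.0416667 → 20 → u; chars nu.

AO11nu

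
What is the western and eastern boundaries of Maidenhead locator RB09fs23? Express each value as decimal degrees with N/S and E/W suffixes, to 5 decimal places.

160.43333° E, 160.44167° E

Field R=17, B=1: +17·20° lon, +1·10° lat → SW at lon 160°, lat -80°.
Square 0, 9: +0·2° lon, +9·1° lat → SW at lon 160°, lat -71°.
Subsquare f=5, s=18: +5·0.0833333° lon, +18·0.0416667° lat → SW at lon 160.417°, lat -70.25°.
Extended square 2, 3: +2·0.00833333° lon, +3·0.00416667° lat → SW at lon 160.433°, lat -70.2375°.
Cell spans 0.00833333° lon × 0.00416667° lat.
west 160.43333° E, east 160.44167° E.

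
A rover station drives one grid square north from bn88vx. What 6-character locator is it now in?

Latitude subsquare x = 23; +1 → 24, wraps to 0 = a, carry into square.
Latitude square 8; +1 → 9.
The longitude characters are unchanged.

BN89va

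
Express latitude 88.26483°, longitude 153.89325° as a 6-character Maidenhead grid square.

QR68wg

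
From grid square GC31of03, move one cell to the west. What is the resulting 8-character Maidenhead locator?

GC31nf93

Longitude extended square 0; −1 → -1, wraps to 9, carry into subsquare.
Longitude subsquare o = 14; −1 → 13 = n.
The latitude characters are unchanged.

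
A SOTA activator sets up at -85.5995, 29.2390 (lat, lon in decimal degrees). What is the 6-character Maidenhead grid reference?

KA44oj

Shift to the Maidenhead origin (180°W, 90°S): lon 209.2390, lat 4.4005.
Field: lon ⌊209.2390/20⌋ = 10 → K; lat ⌊4.4005/10⌋ = 0 → A.
Square: lon ⌊9.2390/2⌋ = 4; lat ⌊4.4005/1⌋ = 4.
Subsquare: lon ⌊1.2390/0.0833333⌋ = 14 → o; lat ⌊0.4005/0.0416667⌋ = 9 → j.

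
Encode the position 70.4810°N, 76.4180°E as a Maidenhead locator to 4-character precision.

MQ80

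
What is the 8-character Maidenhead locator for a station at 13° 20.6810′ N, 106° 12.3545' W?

Add 180° to longitude and 90° to latitude: 73.79409, 103.34468.
Field: 73.79409/20 → 3 → D, 103.34468/10 → 10 → K; chars DK.
Square: 13.79409/2 → 6, 3.34468/1 → 3; chars 63.
Subsquare: 1.79409/0.0833333 → 21 → v, 0.34468/0.0416667 → 8 → i; chars vi.
Extended square: 0.04409/0.00833333 → 5, 0.01135/0.00416667 → 2; chars 52.

DK63vi52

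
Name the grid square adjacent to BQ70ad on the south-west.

BQ60xc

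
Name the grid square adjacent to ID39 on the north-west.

IE20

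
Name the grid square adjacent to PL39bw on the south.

PL39bv

Latitude subsquare w = 22; −1 → 21 = v.
The longitude characters are unchanged.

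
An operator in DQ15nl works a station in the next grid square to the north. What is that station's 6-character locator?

Latitude subsquare l = 11; +1 → 12 = m.
The longitude characters are unchanged.

DQ15nm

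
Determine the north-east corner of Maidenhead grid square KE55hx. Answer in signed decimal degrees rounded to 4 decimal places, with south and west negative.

-44.0000, 30.6667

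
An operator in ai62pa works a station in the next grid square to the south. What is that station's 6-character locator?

Latitude subsquare a = 0; −1 → -1, wraps to 23 = x, carry into square.
Latitude square 2; −1 → 1.
The longitude characters are unchanged.

AI61px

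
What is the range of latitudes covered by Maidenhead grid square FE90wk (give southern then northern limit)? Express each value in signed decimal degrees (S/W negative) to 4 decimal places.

-49.5833, -49.5417

Field F=5, E=4: +5·20° lon, +4·10° lat → SW at lon -80°, lat -50°.
Square 9, 0: +9·2° lon, +0·1° lat → SW at lon -62°, lat -50°.
Subsquare w=22, k=10: +22·0.0833333° lon, +10·0.0416667° lat → SW at lon -60.1667°, lat -49.5833°.
Cell spans 0.0833333° lon × 0.0416667° lat.
south -49.5833, north -49.5417.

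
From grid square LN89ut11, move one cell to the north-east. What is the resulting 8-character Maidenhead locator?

Longitude extended square 1; +1 → 2.
Latitude extended square 1; +1 → 2.

LN89ut22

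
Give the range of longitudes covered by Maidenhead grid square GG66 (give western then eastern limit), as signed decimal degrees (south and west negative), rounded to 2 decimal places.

-48.00, -46.00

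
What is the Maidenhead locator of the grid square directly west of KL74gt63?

KL74gt53

Longitude extended square 6; −1 → 5.
The latitude characters are unchanged.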